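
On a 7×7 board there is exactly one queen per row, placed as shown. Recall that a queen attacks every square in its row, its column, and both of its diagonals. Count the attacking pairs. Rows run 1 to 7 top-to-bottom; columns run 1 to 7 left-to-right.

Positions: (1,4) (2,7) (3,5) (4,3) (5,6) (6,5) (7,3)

Same column: (3,5)–(6,5) (column 5); (4,3)–(7,3) (column 3).
Same diagonal: (4,3)–(6,5) (|4−6| = |3−5| = 2); (5,6)–(6,5) (|5−6| = |6−5| = 1).
Total attacking pairs: 4.

4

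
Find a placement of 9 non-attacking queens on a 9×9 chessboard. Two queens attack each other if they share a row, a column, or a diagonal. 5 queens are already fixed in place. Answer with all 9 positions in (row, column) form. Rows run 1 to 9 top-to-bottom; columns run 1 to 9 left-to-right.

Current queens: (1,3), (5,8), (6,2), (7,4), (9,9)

Row 2: attacked by (1,3)→{2,3,4}; (5,8)→{5,8}; (6,2)→{2,6}; (7,4)→{4,9}; (9,9)→{2,9}. Safe: 1, 7. Place at column 1.
Row 3: attacked by (1,3)→{1,3,5}; (2,1)→{1,2}; (5,8)→{6,8}; (6,2)→{2,5}; (7,4)→{4,8}; (9,9)→{3,9}. Safe: 7. Place at column 7.
Row 4: attacked by (1,3)→{3,6}; (2,1)→{1,3}; (3,7)→{6,7,8}; (5,8)→{7,8,9}; (6,2)→{2,4}; (7,4)→{1,4,7}; (9,9)→{4,9}. Safe: 5. Place at column 5.
Row 8: attacked by (1,3)→{3}; (2,1)→{1,7}; (3,7)→{2,7}; (4,5)→{1,5,9}; (5,8)→{5,8}; (6,2)→{2,4}; (7,4)→{3,4,5}; (9,9)→{8,9}. Safe: 6. Place at column 6.
Columns [3, 1, 7, 5, 8, 2, 4, 6, 9], r−c [-2, 1, -4, -1, -3, 4, 3, 2, 0], r+c [4, 3, 10, 9, 13, 8, 11, 14, 18] are all distinct, so no two queens attack.

(1,3) (2,1) (3,7) (4,5) (5,8) (6,2) (7,4) (8,6) (9,9)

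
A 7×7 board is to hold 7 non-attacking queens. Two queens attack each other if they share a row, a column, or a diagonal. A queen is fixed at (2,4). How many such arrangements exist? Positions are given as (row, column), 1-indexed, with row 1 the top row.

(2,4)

Branch on row 1: col 1 → 1; col 2 → 2; col 6 → 2; col 7 → 1.
Sum: 1 + 2 + 2 + 1 = 6.

6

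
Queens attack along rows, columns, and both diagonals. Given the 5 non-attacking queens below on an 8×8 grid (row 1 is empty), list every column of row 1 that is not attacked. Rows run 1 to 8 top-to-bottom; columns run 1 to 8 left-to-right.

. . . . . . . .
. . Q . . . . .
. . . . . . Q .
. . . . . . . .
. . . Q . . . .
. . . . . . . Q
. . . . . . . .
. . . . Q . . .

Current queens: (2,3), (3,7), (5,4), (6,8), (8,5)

columns 1, 6

(2,3) attacks row 1 at column 3 and diagonals 2, 4.
(3,7) attacks row 1 at column 7 and diagonals 5.
(5,4) attacks row 1 at column 4 and diagonals 8.
(6,8) attacks row 1 at column 8 and diagonals 3.
(8,5) attacks row 1 at column 5.
Attacked columns: {2, 3, 4, 5, 7, 8}. Safe: {1, 6}.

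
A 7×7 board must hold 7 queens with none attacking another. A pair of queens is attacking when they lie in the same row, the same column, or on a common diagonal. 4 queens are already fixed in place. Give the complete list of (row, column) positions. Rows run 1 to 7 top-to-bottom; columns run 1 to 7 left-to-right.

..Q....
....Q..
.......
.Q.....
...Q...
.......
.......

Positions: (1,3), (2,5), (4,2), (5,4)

Row 3: attacked by (1,3)→{1,3,5}; (2,5)→{4,5,6}; (4,2)→{1,2,3}; (5,4)→{2,4,6}. Safe: 7. Place at column 7.
Row 6: attacked by (1,3)→{3}; (2,5)→{1,5}; (3,7)→{4,7}; (4,2)→{2,4}; (5,4)→{3,4,5}. Safe: 6. Place at column 6.
Row 7: attacked by (1,3)→{3}; (2,5)→{5}; (3,7)→{3,7}; (4,2)→{2,5}; (5,4)→{2,4,6}; (6,6)→{5,6,7}. Safe: 1. Place at column 1.
Columns [3, 5, 7, 2, 4, 6, 1], r−c [-2, -3, -4, 2, 1, 0, 6], r+c [4, 7, 10, 6, 9, 12, 8] are all distinct, so no two queens attack.

(1,3) (2,5) (3,7) (4,2) (5,4) (6,6) (7,1)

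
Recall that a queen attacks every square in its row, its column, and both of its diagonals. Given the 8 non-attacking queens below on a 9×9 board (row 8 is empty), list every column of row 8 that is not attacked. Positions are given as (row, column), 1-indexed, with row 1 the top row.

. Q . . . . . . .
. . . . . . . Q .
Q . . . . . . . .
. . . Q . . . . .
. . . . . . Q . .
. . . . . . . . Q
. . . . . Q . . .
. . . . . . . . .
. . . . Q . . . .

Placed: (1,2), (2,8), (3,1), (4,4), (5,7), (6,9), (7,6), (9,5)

columns 3

(1,2) attacks row 8 at column 2 and diagonals 9.
(2,8) attacks row 8 at column 8 and diagonals 2.
(3,1) attacks row 8 at column 1 and diagonals 6.
(4,4) attacks row 8 at column 4 and diagonals 8.
(5,7) attacks row 8 at column 7 and diagonals 4.
(6,9) attacks row 8 at column 9 and diagonals 7.
(7,6) attacks row 8 at column 6 and diagonals 5, 7.
(9,5) attacks row 8 at column 5 and diagonals 4, 6.
Attacked columns: {1, 2, 4, 5, 6, 7, 8, 9}. Safe: {3}.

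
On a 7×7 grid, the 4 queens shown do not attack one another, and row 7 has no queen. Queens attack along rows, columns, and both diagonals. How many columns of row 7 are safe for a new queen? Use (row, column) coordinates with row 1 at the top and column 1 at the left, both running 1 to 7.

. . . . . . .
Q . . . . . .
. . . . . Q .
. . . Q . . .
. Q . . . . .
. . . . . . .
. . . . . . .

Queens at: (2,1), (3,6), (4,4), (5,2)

(2,1) attacks row 7 at column 1 and diagonals 6.
(3,6) attacks row 7 at column 6 and diagonals 2.
(4,4) attacks row 7 at column 4 and diagonals 1, 7.
(5,2) attacks row 7 at column 2 and diagonals 4.
Attacked columns: {1, 2, 4, 6, 7}. Safe: {3, 5}.

2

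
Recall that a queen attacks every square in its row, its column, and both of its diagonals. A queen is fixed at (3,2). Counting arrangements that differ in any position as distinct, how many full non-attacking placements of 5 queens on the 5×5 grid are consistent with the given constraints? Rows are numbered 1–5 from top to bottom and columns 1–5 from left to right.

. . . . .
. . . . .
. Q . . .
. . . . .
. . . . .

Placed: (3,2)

Branch on row 1: col 1 → 1; col 3 → 1; col 5 → 0.
Sum: 1 + 1 + 0 = 2.

2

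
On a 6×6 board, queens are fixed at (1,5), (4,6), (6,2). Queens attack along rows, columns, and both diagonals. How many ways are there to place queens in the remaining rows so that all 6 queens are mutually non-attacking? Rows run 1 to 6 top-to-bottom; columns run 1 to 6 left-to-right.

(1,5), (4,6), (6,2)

Branch on row 2: col 1 → 0; col 3 → 1.
Sum: 0 + 1 = 1.

1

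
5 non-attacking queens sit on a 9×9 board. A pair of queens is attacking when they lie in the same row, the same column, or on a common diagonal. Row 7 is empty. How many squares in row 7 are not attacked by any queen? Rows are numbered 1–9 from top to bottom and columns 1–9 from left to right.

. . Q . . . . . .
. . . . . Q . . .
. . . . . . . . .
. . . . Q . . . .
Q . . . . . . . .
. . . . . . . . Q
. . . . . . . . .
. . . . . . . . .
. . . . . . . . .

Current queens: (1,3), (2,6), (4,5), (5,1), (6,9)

2

(1,3) attacks row 7 at column 3 and diagonals 9.
(2,6) attacks row 7 at column 6 and diagonals 1.
(4,5) attacks row 7 at column 5 and diagonals 2, 8.
(5,1) attacks row 7 at column 1 and diagonals 3.
(6,9) attacks row 7 at column 9 and diagonals 8.
Attacked columns: {1, 2, 3, 5, 6, 8, 9}. Safe: {4, 7}.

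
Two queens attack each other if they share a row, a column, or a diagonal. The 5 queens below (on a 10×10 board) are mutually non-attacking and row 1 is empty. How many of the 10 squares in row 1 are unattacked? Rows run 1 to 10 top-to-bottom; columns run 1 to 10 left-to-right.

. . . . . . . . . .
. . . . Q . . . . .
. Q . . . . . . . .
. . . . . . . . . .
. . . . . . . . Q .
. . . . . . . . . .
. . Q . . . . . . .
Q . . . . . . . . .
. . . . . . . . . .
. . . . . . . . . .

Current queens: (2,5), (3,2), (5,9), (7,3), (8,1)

2

(2,5) attacks row 1 at column 5 and diagonals 4, 6.
(3,2) attacks row 1 at column 2 and diagonals 4.
(5,9) attacks row 1 at column 9 and diagonals 5.
(7,3) attacks row 1 at column 3 and diagonals 9.
(8,1) attacks row 1 at column 1 and diagonals 8.
Attacked columns: {1, 2, 3, 4, 5, 6, 8, 9}. Safe: {7, 10}.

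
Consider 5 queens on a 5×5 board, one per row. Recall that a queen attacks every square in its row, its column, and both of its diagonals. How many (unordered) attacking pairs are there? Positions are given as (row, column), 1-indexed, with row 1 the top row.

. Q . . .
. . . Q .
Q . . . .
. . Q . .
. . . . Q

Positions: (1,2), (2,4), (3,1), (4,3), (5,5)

0

All columns are distinct and no two queens satisfy |Δrow| = |Δcol|, so no pair attacks.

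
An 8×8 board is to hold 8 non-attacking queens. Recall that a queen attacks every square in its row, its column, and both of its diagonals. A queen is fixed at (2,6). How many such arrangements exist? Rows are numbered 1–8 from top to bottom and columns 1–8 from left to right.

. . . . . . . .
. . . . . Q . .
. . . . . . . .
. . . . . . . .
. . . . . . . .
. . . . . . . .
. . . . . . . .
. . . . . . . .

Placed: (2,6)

14

Branch on row 1: col 1 → 1; col 2 → 2; col 3 → 8; col 4 → 3; col 8 → 0.
Sum: 1 + 2 + 8 + 3 + 0 = 14.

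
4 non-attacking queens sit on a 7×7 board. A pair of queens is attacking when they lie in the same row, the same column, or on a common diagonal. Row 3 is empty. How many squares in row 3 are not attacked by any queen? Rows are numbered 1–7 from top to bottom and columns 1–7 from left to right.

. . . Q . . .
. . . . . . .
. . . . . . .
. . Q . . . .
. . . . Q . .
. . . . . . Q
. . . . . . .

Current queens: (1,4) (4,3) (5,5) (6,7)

1

(1,4) attacks row 3 at column 4 and diagonals 2, 6.
(4,3) attacks row 3 at column 3 and diagonals 2, 4.
(5,5) attacks row 3 at column 5 and diagonals 3, 7.
(6,7) attacks row 3 at column 7 and diagonals 4.
Attacked columns: {2, 3, 4, 5, 6, 7}. Safe: {1}.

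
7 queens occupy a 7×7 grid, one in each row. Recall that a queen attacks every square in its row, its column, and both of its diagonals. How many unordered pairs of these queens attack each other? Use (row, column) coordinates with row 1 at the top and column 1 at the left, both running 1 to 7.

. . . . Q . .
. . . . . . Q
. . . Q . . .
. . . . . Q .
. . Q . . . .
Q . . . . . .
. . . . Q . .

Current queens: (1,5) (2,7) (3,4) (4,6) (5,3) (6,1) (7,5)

3

Same column: (1,5)–(7,5) (column 5).
Same diagonal: (3,4)–(6,1) (|3−6| = |4−1| = 3); (5,3)–(7,5) (|5−7| = |3−5| = 2).
Total attacking pairs: 3.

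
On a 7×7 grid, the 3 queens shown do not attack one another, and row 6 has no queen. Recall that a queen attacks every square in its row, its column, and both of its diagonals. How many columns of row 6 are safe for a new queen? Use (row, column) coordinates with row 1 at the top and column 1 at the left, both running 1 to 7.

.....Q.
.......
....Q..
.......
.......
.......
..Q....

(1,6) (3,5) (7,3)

(1,6) attacks row 6 at column 6 and diagonals 1.
(3,5) attacks row 6 at column 5 and diagonals 2.
(7,3) attacks row 6 at column 3 and diagonals 2, 4.
Attacked columns: {1, 2, 3, 4, 5, 6}. Safe: {7}.

1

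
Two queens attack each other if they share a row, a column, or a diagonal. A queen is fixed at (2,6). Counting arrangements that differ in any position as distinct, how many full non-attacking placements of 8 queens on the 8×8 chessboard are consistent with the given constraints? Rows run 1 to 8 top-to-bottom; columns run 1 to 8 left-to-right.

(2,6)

Branch on row 1: col 1 → 1; col 2 → 2; col 3 → 8; col 4 → 3; col 8 → 0.
Sum: 1 + 2 + 8 + 3 + 0 = 14.

14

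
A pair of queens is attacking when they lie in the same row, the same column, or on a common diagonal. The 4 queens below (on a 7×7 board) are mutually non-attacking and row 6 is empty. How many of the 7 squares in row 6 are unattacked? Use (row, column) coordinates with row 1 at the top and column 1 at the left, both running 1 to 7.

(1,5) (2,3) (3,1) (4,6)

1

(1,5) attacks row 6 at column 5.
(2,3) attacks row 6 at column 3 and diagonals 7.
(3,1) attacks row 6 at column 1 and diagonals 4.
(4,6) attacks row 6 at column 6 and diagonals 4.
Attacked columns: {1, 3, 4, 5, 6, 7}. Safe: {2}.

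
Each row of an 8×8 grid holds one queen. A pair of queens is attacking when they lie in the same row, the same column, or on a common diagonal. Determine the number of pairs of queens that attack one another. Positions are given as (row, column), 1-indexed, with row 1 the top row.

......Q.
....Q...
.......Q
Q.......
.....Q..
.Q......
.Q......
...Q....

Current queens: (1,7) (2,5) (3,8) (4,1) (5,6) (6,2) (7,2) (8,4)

Same column: (6,2)–(7,2) (column 2).
Same diagonal: (1,7)–(6,2) (|1−6| = |7−2| = 5); (3,8)–(5,6) (|3−5| = |8−6| = 2); (6,2)–(8,4) (|6−8| = |2−4| = 2).
Total attacking pairs: 4.

4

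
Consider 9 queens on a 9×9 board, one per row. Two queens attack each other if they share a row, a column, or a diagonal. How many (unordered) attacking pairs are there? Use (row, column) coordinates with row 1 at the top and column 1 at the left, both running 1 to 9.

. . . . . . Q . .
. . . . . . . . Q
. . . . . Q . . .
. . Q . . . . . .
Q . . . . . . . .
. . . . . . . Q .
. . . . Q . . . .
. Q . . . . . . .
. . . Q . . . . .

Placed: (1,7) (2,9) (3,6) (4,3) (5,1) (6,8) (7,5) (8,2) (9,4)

0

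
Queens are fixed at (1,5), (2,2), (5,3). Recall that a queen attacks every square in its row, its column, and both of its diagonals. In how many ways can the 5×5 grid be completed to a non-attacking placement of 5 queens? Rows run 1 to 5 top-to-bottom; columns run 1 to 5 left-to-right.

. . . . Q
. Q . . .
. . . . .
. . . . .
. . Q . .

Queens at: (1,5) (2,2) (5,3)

Branch on row 3: col 4 → 1.
Sum: 1 = 1.

1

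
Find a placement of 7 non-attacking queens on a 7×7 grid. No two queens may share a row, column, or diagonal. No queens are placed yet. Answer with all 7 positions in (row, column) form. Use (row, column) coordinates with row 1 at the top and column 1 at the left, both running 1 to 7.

Row 1: Safe: 1, 2, 3, 4, 5, 6, 7. Place at column 1.
Row 2: attacked by (1,1)→{1,2}. Safe: 3, 4, 5, 6, 7. Place at column 6.
Row 3: attacked by (1,1)→{1,3}; (2,6)→{5,6,7}. Safe: 2, 4. Place at column 4.
Row 4: attacked by (1,1)→{1,4}; (2,6)→{4,6}; (3,4)→{3,4,5}. Safe: 2, 7. Place at column 2.
Row 5: attacked by (1,1)→{1,5}; (2,6)→{3,6}; (3,4)→{2,4,6}; (4,2)→{1,2,3}. Safe: 7. Place at column 7.
Row 6: attacked by (1,1)→{1,6}; (2,6)→{2,6}; (3,4)→{1,4,7}; (4,2)→{2,4}; (5,7)→{6,7}. Safe: 3, 5. Place at column 5.
Row 7: attacked by (1,1)→{1,7}; (2,6)→{1,6}; (3,4)→{4}; (4,2)→{2,5}; (5,7)→{5,7}; (6,5)→{4,5,6}. Safe: 3. Place at column 3.
Columns [1, 6, 4, 2, 7, 5, 3], r−c [0, -4, -1, 2, -2, 1, 4], r+c [2, 8, 7, 6, 12, 11, 10] are all distinct, so no two queens attack.

(1,1) (2,6) (3,4) (4,2) (5,7) (6,5) (7,3)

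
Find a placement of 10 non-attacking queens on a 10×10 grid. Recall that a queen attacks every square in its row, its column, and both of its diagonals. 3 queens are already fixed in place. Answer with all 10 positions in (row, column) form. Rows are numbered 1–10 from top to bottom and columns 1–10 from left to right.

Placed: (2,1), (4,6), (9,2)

Row 1: attacked by (2,1)→{1,2}; (4,6)→{3,6,9}; (9,2)→{2,10}. Safe: 4, 5, 7, 8. Place at column 7.
Row 3: attacked by (1,7)→{5,7,9}; (2,1)→{1,2}; (4,6)→{5,6,7}; (9,2)→{2,8}. Safe: 3, 4, 10. Place at column 3.
Row 5: attacked by (1,7)→{3,7}; (2,1)→{1,4}; (3,3)→{1,3,5}; (4,6)→{5,6,7}; (9,2)→{2,6}. Safe: 8, 9, 10. Place at column 8.
Row 6: attacked by (1,7)→{2,7}; (2,1)→{1,5}; (3,3)→{3,6}; (4,6)→{4,6,8}; (5,8)→{7,8,9}; (9,2)→{2,5}. Safe: 10. Place at column 10.
Row 7: attacked by (1,7)→{1,7}; (2,1)→{1,6}; (3,3)→{3,7}; (4,6)→{3,6,9}; (5,8)→{6,8,10}; (6,10)→{9,10}; (9,2)→{2,4}. Safe: 5. Place at column 5.
Row 8: attacked by (1,7)→{7}; (2,1)→{1,7}; (3,3)→{3,8}; (4,6)→{2,6,10}; (5,8)→{5,8}; (6,10)→{8,10}; (7,5)→{4,5,6}; (9,2)→{1,2,3}. Safe: 9. Place at column 9.
Row 10: attacked by (1,7)→{7}; (2,1)→{1,9}; (3,3)→{3,10}; (4,6)→{6}; (5,8)→{3,8}; (6,10)→{6,10}; (7,5)→{2,5,8}; (8,9)→{7,9}; (9,2)→{1,2,3}. Safe: 4. Place at column 4.
Columns [7, 1, 3, 6, 8, 10, 5, 9, 2, 4], r−c [-6, 1, 0, -2, -3, -4, 2, -1, 7, 6], r+c [8, 3, 6, 10, 13, 16, 12, 17, 11, 14] are all distinct, so no two queens attack.

(1,7) (2,1) (3,3) (4,6) (5,8) (6,10) (7,5) (8,9) (9,2) (10,4)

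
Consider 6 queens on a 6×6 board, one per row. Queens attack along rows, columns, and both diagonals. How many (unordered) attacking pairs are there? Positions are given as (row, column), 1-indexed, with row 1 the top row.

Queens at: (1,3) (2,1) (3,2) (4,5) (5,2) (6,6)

2

Same column: (3,2)–(5,2) (column 2).
Same diagonal: (2,1)–(3,2) (|2−3| = |1−2| = 1).
Total attacking pairs: 2.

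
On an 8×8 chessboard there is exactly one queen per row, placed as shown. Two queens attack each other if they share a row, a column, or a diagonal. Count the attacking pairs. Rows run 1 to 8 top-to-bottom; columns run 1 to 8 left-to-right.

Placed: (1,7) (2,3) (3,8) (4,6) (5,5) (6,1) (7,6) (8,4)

Same column: (4,6)–(7,6) (column 6).
Same diagonal: (4,6)–(5,5) (|4−5| = |6−5| = 1).
Total attacking pairs: 2.

2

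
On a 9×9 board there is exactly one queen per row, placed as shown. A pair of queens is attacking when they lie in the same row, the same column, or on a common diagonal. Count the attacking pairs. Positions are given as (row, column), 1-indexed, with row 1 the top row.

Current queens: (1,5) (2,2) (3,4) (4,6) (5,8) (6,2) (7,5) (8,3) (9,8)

Same column: (1,5)–(7,5) (column 5); (2,2)–(6,2) (column 2); (5,8)–(9,8) (column 8).
Total attacking pairs: 3.

3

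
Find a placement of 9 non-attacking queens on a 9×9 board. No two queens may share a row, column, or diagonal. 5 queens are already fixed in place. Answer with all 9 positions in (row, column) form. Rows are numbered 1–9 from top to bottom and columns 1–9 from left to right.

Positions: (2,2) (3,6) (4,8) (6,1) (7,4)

Row 1: attacked by (2,2)→{1,2,3}; (3,6)→{4,6,8}; (4,8)→{5,8}; (6,1)→{1,6}; (7,4)→{4}. Safe: 7, 9. Place at column 9.
Row 5: attacked by (1,9)→{5,9}; (2,2)→{2,5}; (3,6)→{4,6,8}; (4,8)→{7,8,9}; (6,1)→{1,2}; (7,4)→{2,4,6}. Safe: 3. Place at column 3.
Row 8: attacked by (1,9)→{2,9}; (2,2)→{2,8}; (3,6)→{1,6}; (4,8)→{4,8}; (5,3)→{3,6}; (6,1)→{1,3}; (7,4)→{3,4,5}. Safe: 7. Place at column 7.
Row 9: attacked by (1,9)→{1,9}; (2,2)→{2,9}; (3,6)→{6}; (4,8)→{3,8}; (5,3)→{3,7}; (6,1)→{1,4}; (7,4)→{2,4,6}; (8,7)→{6,7,8}. Safe: 5. Place at column 5.
Columns [9, 2, 6, 8, 3, 1, 4, 7, 5], r−c [-8, 0, -3, -4, 2, 5, 3, 1, 4], r+c [10, 4, 9, 12, 8, 7, 11, 15, 14] are all distinct, so no two queens attack.

(1,9) (2,2) (3,6) (4,8) (5,3) (6,1) (7,4) (8,7) (9,5)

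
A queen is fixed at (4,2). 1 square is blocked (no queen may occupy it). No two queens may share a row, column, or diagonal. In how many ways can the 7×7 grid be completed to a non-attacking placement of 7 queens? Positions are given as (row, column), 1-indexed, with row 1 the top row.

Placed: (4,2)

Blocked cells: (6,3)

Branch on row 1: col 1 → 1; col 3 → 2; col 4 → 1; col 6 → 0; col 7 → 1.
Sum: 1 + 2 + 1 + 0 + 1 = 5.

5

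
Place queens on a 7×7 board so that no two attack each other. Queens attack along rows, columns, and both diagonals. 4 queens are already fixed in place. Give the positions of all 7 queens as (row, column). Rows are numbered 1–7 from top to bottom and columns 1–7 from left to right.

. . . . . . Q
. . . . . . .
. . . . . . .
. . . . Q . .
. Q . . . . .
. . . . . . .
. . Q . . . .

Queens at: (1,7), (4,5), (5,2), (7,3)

(1,7) (2,4) (3,1) (4,5) (5,2) (6,6) (7,3)

Row 2: attacked by (1,7)→{6,7}; (4,5)→{3,5,7}; (5,2)→{2,5}; (7,3)→{3}. Safe: 1, 4. Place at column 4.
Row 3: attacked by (1,7)→{5,7}; (2,4)→{3,4,5}; (4,5)→{4,5,6}; (5,2)→{2,4}; (7,3)→{3,7}. Safe: 1. Place at column 1.
Row 6: attacked by (1,7)→{2,7}; (2,4)→{4}; (3,1)→{1,4}; (4,5)→{3,5,7}; (5,2)→{1,2,3}; (7,3)→{2,3,4}. Safe: 6. Place at column 6.
Columns [7, 4, 1, 5, 2, 6, 3], r−c [-6, -2, 2, -1, 3, 0, 4], r+c [8, 6, 4, 9, 7, 12, 10] are all distinct, so no two queens attack.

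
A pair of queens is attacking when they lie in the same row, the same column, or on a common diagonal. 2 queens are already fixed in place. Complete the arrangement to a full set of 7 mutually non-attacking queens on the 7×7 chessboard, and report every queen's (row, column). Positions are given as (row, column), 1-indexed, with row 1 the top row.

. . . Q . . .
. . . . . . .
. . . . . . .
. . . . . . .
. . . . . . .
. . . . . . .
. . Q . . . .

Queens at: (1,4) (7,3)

Row 2: attacked by (1,4)→{3,4,5}; (7,3)→{3}. Safe: 1, 2, 6, 7. Place at column 7.
Row 3: attacked by (1,4)→{2,4,6}; (2,7)→{6,7}; (7,3)→{3,7}. Safe: 1, 5. Place at column 5.
Row 4: attacked by (1,4)→{1,4,7}; (2,7)→{5,7}; (3,5)→{4,5,6}; (7,3)→{3,6}. Safe: 2. Place at column 2.
Row 5: attacked by (1,4)→{4}; (2,7)→{4,7}; (3,5)→{3,5,7}; (4,2)→{1,2,3}; (7,3)→{1,3,5}. Safe: 6. Place at column 6.
Row 6: attacked by (1,4)→{4}; (2,7)→{3,7}; (3,5)→{2,5}; (4,2)→{2,4}; (5,6)→{5,6,7}; (7,3)→{2,3,4}. Safe: 1. Place at column 1.
Columns [4, 7, 5, 2, 6, 1, 3], r−c [-3, -5, -2, 2, -1, 5, 4], r+c [5, 9, 8, 6, 11, 7, 10] are all distinct, so no two queens attack.

(1,4) (2,7) (3,5) (4,2) (5,6) (6,1) (7,3)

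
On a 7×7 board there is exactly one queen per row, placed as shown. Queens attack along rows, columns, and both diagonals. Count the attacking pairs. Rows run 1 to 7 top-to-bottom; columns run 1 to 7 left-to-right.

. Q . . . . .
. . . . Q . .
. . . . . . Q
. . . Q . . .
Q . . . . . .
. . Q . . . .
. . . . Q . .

1

Same column: (2,5)–(7,5) (column 5).
Total attacking pairs: 1.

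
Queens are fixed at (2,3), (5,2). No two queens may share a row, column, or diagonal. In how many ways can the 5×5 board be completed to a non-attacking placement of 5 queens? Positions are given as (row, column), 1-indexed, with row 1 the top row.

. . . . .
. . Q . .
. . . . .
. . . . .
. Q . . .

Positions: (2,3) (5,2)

1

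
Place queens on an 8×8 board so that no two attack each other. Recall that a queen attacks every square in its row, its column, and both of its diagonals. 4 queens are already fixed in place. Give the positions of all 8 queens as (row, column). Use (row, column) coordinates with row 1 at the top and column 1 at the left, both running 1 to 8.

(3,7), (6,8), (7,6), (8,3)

Row 1: attacked by (3,7)→{5,7}; (6,8)→{3,8}; (7,6)→{6}; (8,3)→{3}. Safe: 1, 2, 4. Place at column 2.
Row 2: attacked by (1,2)→{1,2,3}; (3,7)→{6,7,8}; (6,8)→{4,8}; (7,6)→{1,6}; (8,3)→{3}. Safe: 5. Place at column 5.
Row 4: attacked by (1,2)→{2,5}; (2,5)→{3,5,7}; (3,7)→{6,7,8}; (6,8)→{6,8}; (7,6)→{3,6}; (8,3)→{3,7}. Safe: 1, 4. Place at column 4.
Row 5: attacked by (1,2)→{2,6}; (2,5)→{2,5,8}; (3,7)→{5,7}; (4,4)→{3,4,5}; (6,8)→{7,8}; (7,6)→{4,6,8}; (8,3)→{3,6}. Safe: 1. Place at column 1.
Columns [2, 5, 7, 4, 1, 8, 6, 3], r−c [-1, -3, -4, 0, 4, -2, 1, 5], r+c [3, 7, 10, 8, 6, 14, 13, 11] are all distinct, so no two queens attack.

(1,2) (2,5) (3,7) (4,4) (5,1) (6,8) (7,6) (8,3)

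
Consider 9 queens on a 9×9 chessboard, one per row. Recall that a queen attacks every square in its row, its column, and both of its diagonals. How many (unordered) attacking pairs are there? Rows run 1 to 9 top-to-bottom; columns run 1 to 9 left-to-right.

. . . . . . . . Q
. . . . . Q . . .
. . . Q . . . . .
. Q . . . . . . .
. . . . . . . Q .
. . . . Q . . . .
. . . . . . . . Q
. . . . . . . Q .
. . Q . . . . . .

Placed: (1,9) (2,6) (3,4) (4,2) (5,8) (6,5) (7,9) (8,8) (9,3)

3

Same column: (1,9)–(7,9) (column 9); (5,8)–(8,8) (column 8).
Same diagonal: (7,9)–(8,8) (|7−8| = |9−8| = 1).
Total attacking pairs: 3.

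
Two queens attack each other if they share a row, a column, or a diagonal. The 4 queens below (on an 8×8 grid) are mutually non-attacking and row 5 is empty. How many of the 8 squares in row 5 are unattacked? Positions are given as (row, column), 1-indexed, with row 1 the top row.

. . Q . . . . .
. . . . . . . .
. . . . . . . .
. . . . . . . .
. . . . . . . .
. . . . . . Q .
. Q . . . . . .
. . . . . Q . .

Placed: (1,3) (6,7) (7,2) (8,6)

(1,3) attacks row 5 at column 3 and diagonals 7.
(6,7) attacks row 5 at column 7 and diagonals 6, 8.
(7,2) attacks row 5 at column 2 and diagonals 4.
(8,6) attacks row 5 at column 6 and diagonals 3.
Attacked columns: {2, 3, 4, 6, 7, 8}. Safe: {1, 5}.

2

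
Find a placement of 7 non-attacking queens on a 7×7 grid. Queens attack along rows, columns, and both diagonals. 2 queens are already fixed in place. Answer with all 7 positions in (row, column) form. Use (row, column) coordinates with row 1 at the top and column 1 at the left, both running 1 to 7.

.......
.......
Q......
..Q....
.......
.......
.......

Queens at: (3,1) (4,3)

Row 1: attacked by (3,1)→{1,3}; (4,3)→{3,6}. Safe: 2, 4, 5, 7. Place at column 4.
Row 2: attacked by (1,4)→{3,4,5}; (3,1)→{1,2}; (4,3)→{1,3,5}. Safe: 6, 7. Place at column 6.
Row 5: attacked by (1,4)→{4}; (2,6)→{3,6}; (3,1)→{1,3}; (4,3)→{2,3,4}. Safe: 5, 7. Place at column 5.
Row 6: attacked by (1,4)→{4}; (2,6)→{2,6}; (3,1)→{1,4}; (4,3)→{1,3,5}; (5,5)→{4,5,6}. Safe: 7. Place at column 7.
Row 7: attacked by (1,4)→{4}; (2,6)→{1,6}; (3,1)→{1,5}; (4,3)→{3,6}; (5,5)→{3,5,7}; (6,7)→{6,7}. Safe: 2. Place at column 2.
Columns [4, 6, 1, 3, 5, 7, 2], r−c [-3, -4, 2, 1, 0, -1, 5], r+c [5, 8, 4, 7, 10, 13, 9] are all distinct, so no two queens attack.

(1,4) (2,6) (3,1) (4,3) (5,5) (6,7) (7,2)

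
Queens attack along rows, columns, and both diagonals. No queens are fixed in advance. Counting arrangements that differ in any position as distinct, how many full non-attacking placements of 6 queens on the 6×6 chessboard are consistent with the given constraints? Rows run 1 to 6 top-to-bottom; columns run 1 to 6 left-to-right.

4

Branch on row 1: col 1 → 0; col 2 → 1; col 3 → 1; col 4 → 1; col 5 → 1; col 6 → 0.
Sum: 0 + 1 + 1 + 1 + 1 + 0 = 4.
(This is the classic 6-queens count.)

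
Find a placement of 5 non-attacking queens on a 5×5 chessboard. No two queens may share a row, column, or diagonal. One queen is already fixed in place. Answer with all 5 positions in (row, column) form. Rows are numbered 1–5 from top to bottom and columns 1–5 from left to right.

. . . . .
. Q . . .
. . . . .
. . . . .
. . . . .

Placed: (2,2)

(1,4) (2,2) (3,5) (4,3) (5,1)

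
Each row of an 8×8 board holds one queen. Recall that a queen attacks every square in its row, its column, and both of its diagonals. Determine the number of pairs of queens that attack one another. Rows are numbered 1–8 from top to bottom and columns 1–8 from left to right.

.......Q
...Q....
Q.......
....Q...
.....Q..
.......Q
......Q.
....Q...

Same column: (1,8)–(6,8) (column 8); (4,5)–(8,5) (column 5).
Same diagonal: (1,8)–(4,5) (|1−4| = |8−5| = 3); (2,4)–(6,8) (|2−6| = |4−8| = 4); (4,5)–(5,6) (|4−5| = |5−6| = 1); (6,8)–(7,7) (|6−7| = |8−7| = 1).
Total attacking pairs: 6.

6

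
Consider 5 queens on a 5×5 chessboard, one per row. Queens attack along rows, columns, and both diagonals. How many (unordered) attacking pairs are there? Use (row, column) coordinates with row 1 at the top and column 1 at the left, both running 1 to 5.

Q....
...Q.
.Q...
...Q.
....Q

Same column: (2,4)–(4,4) (column 4).
Same diagonal: (1,1)–(4,4) (|1−4| = |1−4| = 3); (1,1)–(5,5) (|1−5| = |1−5| = 4); (4,4)–(5,5) (|4−5| = |4−5| = 1).
Total attacking pairs: 4.

4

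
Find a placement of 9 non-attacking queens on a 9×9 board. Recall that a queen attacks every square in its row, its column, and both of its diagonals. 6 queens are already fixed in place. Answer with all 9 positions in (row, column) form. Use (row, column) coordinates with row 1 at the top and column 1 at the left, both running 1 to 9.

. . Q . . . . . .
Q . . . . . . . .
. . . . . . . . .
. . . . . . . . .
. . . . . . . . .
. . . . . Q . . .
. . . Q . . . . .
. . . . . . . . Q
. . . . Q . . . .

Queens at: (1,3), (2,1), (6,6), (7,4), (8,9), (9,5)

(1,3) (2,1) (3,7) (4,2) (5,8) (6,6) (7,4) (8,9) (9,5)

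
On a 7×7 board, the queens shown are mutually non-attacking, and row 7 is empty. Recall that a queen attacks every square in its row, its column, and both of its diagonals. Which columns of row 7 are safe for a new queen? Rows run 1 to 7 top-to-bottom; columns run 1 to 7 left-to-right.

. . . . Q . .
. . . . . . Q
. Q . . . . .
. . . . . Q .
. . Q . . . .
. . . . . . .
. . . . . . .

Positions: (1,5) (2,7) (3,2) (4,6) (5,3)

columns 4

(1,5) attacks row 7 at column 5.
(2,7) attacks row 7 at column 7 and diagonals 2.
(3,2) attacks row 7 at column 2 and diagonals 6.
(4,6) attacks row 7 at column 6 and diagonals 3.
(5,3) attacks row 7 at column 3 and diagonals 1, 5.
Attacked columns: {1, 2, 3, 5, 6, 7}. Safe: {4}.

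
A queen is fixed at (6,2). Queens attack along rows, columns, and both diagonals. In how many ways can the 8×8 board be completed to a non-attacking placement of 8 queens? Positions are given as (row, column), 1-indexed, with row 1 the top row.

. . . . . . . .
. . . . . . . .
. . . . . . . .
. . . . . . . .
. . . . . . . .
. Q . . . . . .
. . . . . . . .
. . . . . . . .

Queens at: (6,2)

Branch on row 1: col 1 → 1; col 3 → 2; col 4 → 3; col 5 → 3; col 6 → 4; col 8 → 1.
Sum: 1 + 2 + 3 + 3 + 4 + 1 = 14.

14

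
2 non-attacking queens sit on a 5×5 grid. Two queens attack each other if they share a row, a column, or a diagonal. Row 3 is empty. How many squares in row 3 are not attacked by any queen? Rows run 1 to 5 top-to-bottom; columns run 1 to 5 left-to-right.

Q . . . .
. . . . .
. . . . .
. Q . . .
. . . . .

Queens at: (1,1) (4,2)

(1,1) attacks row 3 at column 1 and diagonals 3.
(4,2) attacks row 3 at column 2 and diagonals 1, 3.
Attacked columns: {1, 2, 3}. Safe: {4, 5}.

2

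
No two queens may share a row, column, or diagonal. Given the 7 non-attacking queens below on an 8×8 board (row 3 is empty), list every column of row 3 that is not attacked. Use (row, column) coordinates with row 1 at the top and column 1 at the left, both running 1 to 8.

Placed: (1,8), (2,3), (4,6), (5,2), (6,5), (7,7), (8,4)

(1,8) attacks row 3 at column 8 and diagonals 6.
(2,3) attacks row 3 at column 3 and diagonals 2, 4.
(4,6) attacks row 3 at column 6 and diagonals 5, 7.
(5,2) attacks row 3 at column 2 and diagonals 4.
(6,5) attacks row 3 at column 5 and diagonals 2, 8.
(7,7) attacks row 3 at column 7 and diagonals 3.
(8,4) attacks row 3 at column 4.
Attacked columns: {2, 3, 4, 5, 6, 7, 8}. Safe: {1}.

columns 1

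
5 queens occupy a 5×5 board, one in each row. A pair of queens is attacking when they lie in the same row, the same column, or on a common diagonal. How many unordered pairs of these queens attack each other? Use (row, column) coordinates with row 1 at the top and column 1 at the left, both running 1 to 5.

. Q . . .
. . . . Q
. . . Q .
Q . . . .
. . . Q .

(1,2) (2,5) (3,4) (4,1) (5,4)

3

Same column: (3,4)–(5,4) (column 4).
Same diagonal: (1,2)–(3,4) (|1−3| = |2−4| = 2); (2,5)–(3,4) (|2−3| = |5−4| = 1).
Total attacking pairs: 3.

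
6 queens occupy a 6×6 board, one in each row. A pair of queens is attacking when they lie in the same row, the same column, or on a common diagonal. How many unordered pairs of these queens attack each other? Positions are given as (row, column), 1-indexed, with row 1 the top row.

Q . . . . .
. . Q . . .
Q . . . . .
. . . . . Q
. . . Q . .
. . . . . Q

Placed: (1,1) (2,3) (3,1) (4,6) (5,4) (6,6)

3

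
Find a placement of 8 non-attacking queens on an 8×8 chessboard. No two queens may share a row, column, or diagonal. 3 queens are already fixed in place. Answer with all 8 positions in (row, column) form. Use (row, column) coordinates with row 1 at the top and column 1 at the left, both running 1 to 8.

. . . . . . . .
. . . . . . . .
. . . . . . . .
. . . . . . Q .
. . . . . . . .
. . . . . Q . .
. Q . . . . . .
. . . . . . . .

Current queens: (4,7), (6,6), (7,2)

Row 1: attacked by (4,7)→{4,7}; (6,6)→{1,6}; (7,2)→{2,8}. Safe: 3, 5. Place at column 3.
Row 2: attacked by (1,3)→{2,3,4}; (4,7)→{5,7}; (6,6)→{2,6}; (7,2)→{2,7}. Safe: 1, 8. Place at column 8.
Row 3: attacked by (1,3)→{1,3,5}; (2,8)→{7,8}; (4,7)→{6,7,8}; (6,6)→{3,6}; (7,2)→{2,6}. Safe: 4. Place at column 4.
Row 5: attacked by (1,3)→{3,7}; (2,8)→{5,8}; (3,4)→{2,4,6}; (4,7)→{6,7,8}; (6,6)→{5,6,7}; (7,2)→{2,4}. Safe: 1. Place at column 1.
Row 8: attacked by (1,3)→{3}; (2,8)→{2,8}; (3,4)→{4}; (4,7)→{3,7}; (5,1)→{1,4}; (6,6)→{4,6,8}; (7,2)→{1,2,3}. Safe: 5. Place at column 5.
Columns [3, 8, 4, 7, 1, 6, 2, 5], r−c [-2, -6, -1, -3, 4, 0, 5, 3], r+c [4, 10, 7, 11, 6, 12, 9, 13] are all distinct, so no two queens attack.

(1,3) (2,8) (3,4) (4,7) (5,1) (6,6) (7,2) (8,5)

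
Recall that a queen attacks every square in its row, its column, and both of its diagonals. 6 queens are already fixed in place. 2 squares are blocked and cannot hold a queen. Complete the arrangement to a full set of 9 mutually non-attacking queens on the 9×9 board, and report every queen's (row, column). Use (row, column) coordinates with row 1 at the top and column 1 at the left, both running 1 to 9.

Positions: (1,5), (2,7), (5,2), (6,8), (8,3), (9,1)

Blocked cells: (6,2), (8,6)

Row 3: attacked by (1,5)→{3,5,7}; (2,7)→{6,7,8}; (5,2)→{2,4}; (6,8)→{5,8}; (8,3)→{3,8}; (9,1)→{1,7}. Safe: 9. Place at column 9.
Row 4: attacked by (1,5)→{2,5,8}; (2,7)→{5,7,9}; (3,9)→{8,9}; (5,2)→{1,2,3}; (6,8)→{6,8}; (8,3)→{3,7}; (9,1)→{1,6}. Safe: 4. Place at column 4.
Row 7: attacked by (1,5)→{5}; (2,7)→{2,7}; (3,9)→{5,9}; (4,4)→{1,4,7}; (5,2)→{2,4}; (6,8)→{7,8,9}; (8,3)→{2,3,4}; (9,1)→{1,3}. Safe: 6. Place at column 6.
Columns [5, 7, 9, 4, 2, 8, 6, 3, 1], r−c [-4, -5, -6, 0, 3, -2, 1, 5, 8], r+c [6, 9, 12, 8, 7, 14, 13, 11, 10] are all distinct, so no two queens attack.

(1,5) (2,7) (3,9) (4,4) (5,2) (6,8) (7,6) (8,3) (9,1)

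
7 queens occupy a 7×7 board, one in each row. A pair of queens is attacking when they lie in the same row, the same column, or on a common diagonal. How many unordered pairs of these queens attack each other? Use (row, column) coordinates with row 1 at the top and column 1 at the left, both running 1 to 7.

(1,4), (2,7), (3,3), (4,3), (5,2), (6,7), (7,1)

3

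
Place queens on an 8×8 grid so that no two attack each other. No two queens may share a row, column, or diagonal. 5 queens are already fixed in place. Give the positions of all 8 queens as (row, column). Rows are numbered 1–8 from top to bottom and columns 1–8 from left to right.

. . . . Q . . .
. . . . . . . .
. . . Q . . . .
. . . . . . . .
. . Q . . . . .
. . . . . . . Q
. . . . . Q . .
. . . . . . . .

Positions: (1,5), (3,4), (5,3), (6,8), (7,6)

Row 2: attacked by (1,5)→{4,5,6}; (3,4)→{3,4,5}; (5,3)→{3,6}; (6,8)→{4,8}; (7,6)→{1,6}. Safe: 2, 7. Place at column 7.
Row 4: attacked by (1,5)→{2,5,8}; (2,7)→{5,7}; (3,4)→{3,4,5}; (5,3)→{2,3,4}; (6,8)→{6,8}; (7,6)→{3,6}. Safe: 1. Place at column 1.
Row 8: attacked by (1,5)→{5}; (2,7)→{1,7}; (3,4)→{4}; (4,1)→{1,5}; (5,3)→{3,6}; (6,8)→{6,8}; (7,6)→{5,6,7}. Safe: 2. Place at column 2.
Columns [5, 7, 4, 1, 3, 8, 6, 2], r−c [-4, -5, -1, 3, 2, -2, 1, 6], r+c [6, 9, 7, 5, 8, 14, 13, 10] are all distinct, so no two queens attack.

(1,5) (2,7) (3,4) (4,1) (5,3) (6,8) (7,6) (8,2)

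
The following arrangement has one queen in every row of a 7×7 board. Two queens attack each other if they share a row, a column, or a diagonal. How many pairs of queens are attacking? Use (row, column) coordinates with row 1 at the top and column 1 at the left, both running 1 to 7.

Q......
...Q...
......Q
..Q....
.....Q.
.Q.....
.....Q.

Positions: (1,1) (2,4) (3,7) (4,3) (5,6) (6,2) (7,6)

2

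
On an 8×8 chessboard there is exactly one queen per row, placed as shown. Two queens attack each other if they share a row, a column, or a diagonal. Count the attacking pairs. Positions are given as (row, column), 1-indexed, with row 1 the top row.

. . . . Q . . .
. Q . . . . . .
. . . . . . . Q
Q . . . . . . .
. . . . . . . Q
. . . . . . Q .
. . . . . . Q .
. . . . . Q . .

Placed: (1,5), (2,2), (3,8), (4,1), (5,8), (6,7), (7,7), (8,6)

5

Same column: (3,8)–(5,8) (column 8); (6,7)–(7,7) (column 7).
Same diagonal: (2,2)–(7,7) (|2−7| = |2−7| = 5); (5,8)–(6,7) (|5−6| = |8−7| = 1); (7,7)–(8,6) (|7−8| = |7−6| = 1).
Total attacking pairs: 5.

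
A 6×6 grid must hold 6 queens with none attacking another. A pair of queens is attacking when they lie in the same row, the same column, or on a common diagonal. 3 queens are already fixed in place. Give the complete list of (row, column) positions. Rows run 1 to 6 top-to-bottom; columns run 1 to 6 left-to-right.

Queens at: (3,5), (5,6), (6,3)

Row 1: attacked by (3,5)→{3,5}; (5,6)→{2,6}; (6,3)→{3}. Safe: 1, 4. Place at column 4.
Row 2: attacked by (1,4)→{3,4,5}; (3,5)→{4,5,6}; (5,6)→{3,6}; (6,3)→{3}. Safe: 1, 2. Place at column 1.
Row 4: attacked by (1,4)→{1,4}; (2,1)→{1,3}; (3,5)→{4,5,6}; (5,6)→{5,6}; (6,3)→{1,3,5}. Safe: 2. Place at column 2.
Columns [4, 1, 5, 2, 6, 3], r−c [-3, 1, -2, 2, -1, 3], r+c [5, 3, 8, 6, 11, 9] are all distinct, so no two queens attack.

(1,4) (2,1) (3,5) (4,2) (5,6) (6,3)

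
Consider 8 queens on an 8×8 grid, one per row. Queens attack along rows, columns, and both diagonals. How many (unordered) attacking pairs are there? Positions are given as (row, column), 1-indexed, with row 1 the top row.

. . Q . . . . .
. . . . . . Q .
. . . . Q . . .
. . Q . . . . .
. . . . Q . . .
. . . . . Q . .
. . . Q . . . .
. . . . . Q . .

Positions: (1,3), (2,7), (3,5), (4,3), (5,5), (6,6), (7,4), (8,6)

Same column: (1,3)–(4,3) (column 3); (3,5)–(5,5) (column 5); (6,6)–(8,6) (column 6).
Same diagonal: (1,3)–(3,5) (|1−3| = |3−5| = 2); (5,5)–(6,6) (|5−6| = |5−6| = 1).
Total attacking pairs: 5.

5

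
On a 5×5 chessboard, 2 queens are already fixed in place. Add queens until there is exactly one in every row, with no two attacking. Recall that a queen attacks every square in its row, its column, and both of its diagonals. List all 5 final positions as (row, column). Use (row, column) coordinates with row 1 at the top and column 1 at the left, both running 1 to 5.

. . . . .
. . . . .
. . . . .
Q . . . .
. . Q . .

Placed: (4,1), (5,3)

(1,5) (2,2) (3,4) (4,1) (5,3)

Row 1: attacked by (4,1)→{1,4}; (5,3)→{3}. Safe: 2, 5. Place at column 5.
Row 2: attacked by (1,5)→{4,5}; (4,1)→{1,3}; (5,3)→{3}. Safe: 2. Place at column 2.
Row 3: attacked by (1,5)→{3,5}; (2,2)→{1,2,3}; (4,1)→{1,2}; (5,3)→{1,3,5}. Safe: 4. Place at column 4.
Columns [5, 2, 4, 1, 3], r−c [-4, 0, -1, 3, 2], r+c [6, 4, 7, 5, 8] are all distinct, so no two queens attack.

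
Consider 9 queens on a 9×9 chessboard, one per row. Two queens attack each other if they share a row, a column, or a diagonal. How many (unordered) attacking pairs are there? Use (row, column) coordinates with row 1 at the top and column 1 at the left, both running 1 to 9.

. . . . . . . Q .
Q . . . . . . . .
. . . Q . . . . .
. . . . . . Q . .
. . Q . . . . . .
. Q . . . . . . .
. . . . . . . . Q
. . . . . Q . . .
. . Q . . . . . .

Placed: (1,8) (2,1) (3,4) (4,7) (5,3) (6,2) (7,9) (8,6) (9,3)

3

Same column: (5,3)–(9,3) (column 3).
Same diagonal: (5,3)–(6,2) (|5−6| = |3−2| = 1); (5,3)–(8,6) (|5−8| = |3−6| = 3).
Total attacking pairs: 3.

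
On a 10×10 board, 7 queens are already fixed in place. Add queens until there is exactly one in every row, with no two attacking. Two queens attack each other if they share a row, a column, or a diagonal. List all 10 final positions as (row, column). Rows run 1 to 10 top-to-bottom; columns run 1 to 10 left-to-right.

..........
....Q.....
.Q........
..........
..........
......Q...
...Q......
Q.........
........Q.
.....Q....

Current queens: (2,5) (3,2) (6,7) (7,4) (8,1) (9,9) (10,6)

(1,3) (2,5) (3,2) (4,8) (5,10) (6,7) (7,4) (8,1) (9,9) (10,6)

Row 1: attacked by (2,5)→{4,5,6}; (3,2)→{2,4}; (6,7)→{2,7}; (7,4)→{4,10}; (8,1)→{1,8}; (9,9)→{1,9}; (10,6)→{6}. Safe: 3. Place at column 3.
Row 4: attacked by (1,3)→{3,6}; (2,5)→{3,5,7}; (3,2)→{1,2,3}; (6,7)→{5,7,9}; (7,4)→{1,4,7}; (8,1)→{1,5}; (9,9)→{4,9}; (10,6)→{6}. Safe: 8, 10. Place at column 8.
Row 5: attacked by (1,3)→{3,7}; (2,5)→{2,5,8}; (3,2)→{2,4}; (4,8)→{7,8,9}; (6,7)→{6,7,8}; (7,4)→{2,4,6}; (8,1)→{1,4}; (9,9)→{5,9}; (10,6)→{1,6}. Safe: 10. Place at column 10.
Columns [3, 5, 2, 8, 10, 7, 4, 1, 9, 6], r−c [-2, -3, 1, -4, -5, -1, 3, 7, 0, 4], r+c [4, 7, 5, 12, 15, 13, 11, 9, 18, 16] are all distinct, so no two queens attack.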